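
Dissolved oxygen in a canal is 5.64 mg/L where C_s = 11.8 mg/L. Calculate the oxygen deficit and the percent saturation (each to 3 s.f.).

D = C_s − C = 11.8 − 5.64 = 6.16 mg/L.
% saturation = 5.64/11.8 × 100 = 47.8 %.

D ≈ 6.16 mg/L; 47.8 % saturation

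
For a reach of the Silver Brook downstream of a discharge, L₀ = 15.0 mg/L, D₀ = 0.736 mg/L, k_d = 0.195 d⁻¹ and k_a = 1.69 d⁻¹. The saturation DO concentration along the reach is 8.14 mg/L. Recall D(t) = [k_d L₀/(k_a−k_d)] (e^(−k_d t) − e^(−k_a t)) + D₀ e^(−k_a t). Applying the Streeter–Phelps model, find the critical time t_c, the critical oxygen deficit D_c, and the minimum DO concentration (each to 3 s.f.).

With k_a/k_d = 8.667 and 1 − D₀(k_a−k_d)/(k_d L₀) = 0.6238,
t_c = ln(8.667 × 0.6238) / (1.69 − 0.195) = ln(5.406) / 1.495 = 1.688/1.495 = 1.129 d.
L(t_c) = L₀ e^(−k_d t_c) = 15.0 × 0.8024 = 12.04 mg/L, and at the critical point k_a D_c = k_d L, so D_c = (0.195/1.69) × 12.04 = 1.389 mg/L.
Minimum DO = C_s − D_c = 8.14 − 1.389 = 6.751 mg/L.

t_c ≈ 1.13 d; D_c ≈ 1.39 mg/L; min DO ≈ 6.75 mg/L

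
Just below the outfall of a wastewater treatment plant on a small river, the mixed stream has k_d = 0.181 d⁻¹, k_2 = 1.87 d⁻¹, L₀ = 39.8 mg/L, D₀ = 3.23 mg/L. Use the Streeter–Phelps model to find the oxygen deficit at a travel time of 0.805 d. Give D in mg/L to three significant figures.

k_d L₀/(k_2−k_d) = 0.181×39.8/(1.87−0.181) = 7.204/1.689 = 4.265 mg/L.
e^(−k_d t) = e^(−0.181×0.8050) = 0.8644; e^(−k_2 t) = e^(−1.87×0.8050) = 0.2219.
D = 4.265 × (0.8644 − 0.2219) + 3.23 × 0.2219 = 2.740 + 0.7169 = 3.457 mg/L.

D ≈ 3.46 mg/L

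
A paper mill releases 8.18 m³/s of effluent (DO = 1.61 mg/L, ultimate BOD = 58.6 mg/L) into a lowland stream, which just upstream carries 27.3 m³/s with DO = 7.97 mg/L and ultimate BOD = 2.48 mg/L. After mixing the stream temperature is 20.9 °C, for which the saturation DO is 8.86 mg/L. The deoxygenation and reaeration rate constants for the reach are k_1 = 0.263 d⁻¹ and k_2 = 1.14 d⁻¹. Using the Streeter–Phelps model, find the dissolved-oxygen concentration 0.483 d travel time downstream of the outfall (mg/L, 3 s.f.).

Mixed DO = (27.3×7.97 + 8.18×1.61)/(27.3+8.18) = 230.8/35.48 = 6.504 mg/L.
Mixed L₀ = (27.3×2.48 + 8.18×58.6)/(35.48) = 547.1/35.48 = 15.42 mg/L.
Initial deficit D₀ = C_s − DO₀ = 8.86 − 6.504 = 2.356 mg/L.
D(0.483) = [0.263×15.42/(1.14−0.263)](e^(−0.263×0.483) − e^(−1.14×0.483)) + 2.356 e^(−1.14×0.483)
= 4.624 × (0.8807 − 0.5766) + 2.356 × 0.5766 = 2.765 mg/L.
DO = 8.86 − 2.765 = 6.095 mg/L.

DO ≈ 6.10 mg/L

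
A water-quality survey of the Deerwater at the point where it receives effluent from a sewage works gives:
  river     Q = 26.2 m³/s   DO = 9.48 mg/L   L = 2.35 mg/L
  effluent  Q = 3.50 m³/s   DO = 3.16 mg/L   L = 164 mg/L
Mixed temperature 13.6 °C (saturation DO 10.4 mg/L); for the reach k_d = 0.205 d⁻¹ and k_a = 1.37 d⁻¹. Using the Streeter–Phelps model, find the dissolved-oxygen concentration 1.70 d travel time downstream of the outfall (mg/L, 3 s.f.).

DO ≈ 7.95 mg/L

Mixed DO = (26.2×9.48 + 3.50×3.16)/(26.2+3.50) = 259.4/29.70 = 8.735 mg/L.
Mixed L₀ = (26.2×2.35 + 3.50×164)/(29.70) = 635.6/29.70 = 21.40 mg/L.
Initial deficit D₀ = C_s − DO₀ = 10.4 − 8.735 = 1.665 mg/L.
D(1.70) = [0.205×21.40/(1.37−0.205)](e^(−0.205×1.70) − e^(−1.37×1.70)) + 1.665 e^(−1.37×1.70)
= 3.766 × (0.7057 − 0.09739) + 1.665 × 0.09739 = 2.453 mg/L.
DO = 10.4 − 2.453 = 7.947 mg/L.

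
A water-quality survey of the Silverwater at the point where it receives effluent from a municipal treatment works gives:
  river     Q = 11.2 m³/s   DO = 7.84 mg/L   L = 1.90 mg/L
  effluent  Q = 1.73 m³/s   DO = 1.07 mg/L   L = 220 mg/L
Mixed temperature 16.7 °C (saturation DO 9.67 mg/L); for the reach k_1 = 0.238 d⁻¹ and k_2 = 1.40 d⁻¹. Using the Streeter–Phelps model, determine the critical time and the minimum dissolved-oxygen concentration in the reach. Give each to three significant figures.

t_c ≈ 1.04 d; minimum DO ≈ 5.55 mg/L

Mixed DO = (11.2×7.84 + 1.73×1.07)/(11.2+1.73) = 89.66/12.93 = 6.934 mg/L.
Mixed L₀ = (11.2×1.90 + 1.73×220)/(12.93) = 401.9/12.93 = 31.08 mg/L.
Initial deficit D₀ = C_s − DO₀ = 9.67 − 6.934 = 2.736 mg/L.
t_c = (1/1.162) ln[(1.40/0.238)(1 − 2.736×1.162/(0.238×31.08))] = 0.8606 × ln(3.354) = 1.042 d.
D_c = (0.238/1.40) × 31.08 × e^(−0.238×1.042) = 0.1700 × 31.08 × 0.7804 = 4.124 mg/L.
Minimum DO = 9.67 − 4.124 = 5.546 mg/L.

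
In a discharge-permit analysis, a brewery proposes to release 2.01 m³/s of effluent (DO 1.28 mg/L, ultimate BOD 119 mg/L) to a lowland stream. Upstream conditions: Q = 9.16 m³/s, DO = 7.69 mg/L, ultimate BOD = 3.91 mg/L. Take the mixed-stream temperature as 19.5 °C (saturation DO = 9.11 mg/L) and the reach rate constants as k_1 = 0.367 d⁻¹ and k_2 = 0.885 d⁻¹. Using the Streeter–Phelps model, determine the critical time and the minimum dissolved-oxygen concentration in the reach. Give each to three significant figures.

t_c ≈ 1.39 d; minimum DO ≈ 2.98 mg/L

Mixed DO = (9.16×7.69 + 2.01×1.28)/(9.16+2.01) = 73.01/11.17 = 6.537 mg/L.
Mixed L₀ = (9.16×3.91 + 2.01×119)/(11.17) = 275.0/11.17 = 24.62 mg/L.
Initial deficit D₀ = C_s − DO₀ = 9.11 − 6.537 = 2.573 mg/L.
t_c = (1/0.5180) ln[(0.885/0.367)(1 − 2.573×0.5180/(0.367×24.62))] = 1.931 × ln(2.056) = 1.391 d.
D_c = (0.367/0.885) × 24.62 × e^(−0.367×1.391) = 0.4147 × 24.62 × 0.6002 = 6.128 mg/L.
Minimum DO = 9.11 − 6.128 = 2.982 mg/L.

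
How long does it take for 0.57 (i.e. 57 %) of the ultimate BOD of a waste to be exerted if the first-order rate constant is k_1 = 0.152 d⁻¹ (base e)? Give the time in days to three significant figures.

y/L₀ = 1 − e^(−k_1 t) = 0.57 ⇒ e^(−k_1 t) = 0.430
t = −ln(0.430) / 0.152 = 0.8440 / 0.152 = 5.552 d.

t ≈ 5.55 d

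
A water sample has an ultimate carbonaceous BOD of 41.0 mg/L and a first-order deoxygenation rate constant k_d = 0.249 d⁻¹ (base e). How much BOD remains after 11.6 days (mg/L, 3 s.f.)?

L ≈ 2.28 mg/L

L_t = L₀ e^(−k_d t) = 41.0 × e^(−0.249×11.6) = 41.0 × 0.05567 = 2.282 mg/L.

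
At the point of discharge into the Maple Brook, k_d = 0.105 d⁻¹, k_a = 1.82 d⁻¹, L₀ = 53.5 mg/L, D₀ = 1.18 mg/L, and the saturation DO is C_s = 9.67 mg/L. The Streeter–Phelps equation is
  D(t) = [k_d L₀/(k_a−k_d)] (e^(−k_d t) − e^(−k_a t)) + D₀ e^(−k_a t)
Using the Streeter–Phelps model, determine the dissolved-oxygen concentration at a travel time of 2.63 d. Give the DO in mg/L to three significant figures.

DO ≈ 7.20 mg/L

k_d L₀/(k_a−k_d) = 0.105×53.5/(1.82−0.105) = 5.617/1.715 = 3.276 mg/L.
e^(−k_d t) = e^(−0.105×2.630) = 0.7587; e^(−k_a t) = e^(−1.82×2.630) = 0.008341.
D = 3.276 × (0.7587 − 0.008341) + 1.18 × 0.008341 = 2.458 + 0.009842 = 2.468 mg/L.
DO = C_s − D = 9.67 − 2.468 = 7.202 mg/L.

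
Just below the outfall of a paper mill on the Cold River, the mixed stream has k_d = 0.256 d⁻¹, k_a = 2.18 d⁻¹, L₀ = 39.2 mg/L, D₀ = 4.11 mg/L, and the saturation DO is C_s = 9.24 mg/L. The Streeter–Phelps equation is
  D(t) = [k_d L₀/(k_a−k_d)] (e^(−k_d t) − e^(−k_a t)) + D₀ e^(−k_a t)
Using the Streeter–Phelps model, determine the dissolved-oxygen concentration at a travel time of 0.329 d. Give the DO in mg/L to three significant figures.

DO ≈ 4.99 mg/L

k_d L₀/(k_a−k_d) = 0.256×39.2/(2.18−0.256) = 10.04/1.924 = 5.216 mg/L.
e^(−k_d t) = e^(−0.256×0.3290) = 0.9192; e^(−k_a t) = e^(−2.18×0.3290) = 0.4881.
D = 5.216 × (0.9192 − 0.4881) + 4.11 × 0.4881 = 2.249 + 2.006 = 4.255 mg/L.
DO = C_s − D = 9.24 − 4.255 = 4.985 mg/L.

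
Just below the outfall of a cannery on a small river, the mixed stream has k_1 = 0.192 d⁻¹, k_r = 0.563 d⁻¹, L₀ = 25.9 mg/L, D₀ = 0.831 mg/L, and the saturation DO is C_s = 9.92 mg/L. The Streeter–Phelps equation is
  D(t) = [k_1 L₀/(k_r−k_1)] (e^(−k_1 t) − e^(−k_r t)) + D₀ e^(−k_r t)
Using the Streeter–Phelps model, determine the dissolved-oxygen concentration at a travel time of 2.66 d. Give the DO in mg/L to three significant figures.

DO ≈ 4.69 mg/L

k_1 L₀/(k_r−k_1) = 0.192×25.9/(0.563−0.192) = 4.973/0.3710 = 13.40 mg/L.
e^(−k_1 t) = e^(−0.192×2.660) = 0.6001; e^(−k_r t) = e^(−0.563×2.660) = 0.2237.
D = 13.40 × (0.6001 − 0.2237) + 0.831 × 0.2237 = 5.045 + 0.1859 = 5.231 mg/L.
DO = C_s − D = 9.92 − 5.231 = 4.689 mg/L.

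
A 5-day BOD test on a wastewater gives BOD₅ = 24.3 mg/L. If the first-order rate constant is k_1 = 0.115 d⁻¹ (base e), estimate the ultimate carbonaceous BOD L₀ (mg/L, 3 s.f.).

L₀ ≈ 55.6 mg/L

BOD₅ = L₀(1 − e^(−5k_1)) ⇒ L₀ = BOD₅ / (1 − e^(−5×0.115))
= 24.3 / (1 − 0.5627) = 24.3 / 0.4373 = 55.57 mg/L.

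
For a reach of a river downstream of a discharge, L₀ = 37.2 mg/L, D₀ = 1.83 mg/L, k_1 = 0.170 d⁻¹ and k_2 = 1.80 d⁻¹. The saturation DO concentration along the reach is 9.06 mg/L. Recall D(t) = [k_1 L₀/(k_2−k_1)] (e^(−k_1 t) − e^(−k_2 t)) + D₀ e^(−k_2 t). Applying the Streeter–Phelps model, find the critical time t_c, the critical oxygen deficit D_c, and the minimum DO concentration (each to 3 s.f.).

t_c = [1/(k_2−k_1)] ln[(k_2/k_1)(1 − D₀(k_2−k_1)/(k_1 L₀))]
= [1/(1.80−0.170)] ln[(1.80/0.170)(1 − 1.83×1.630/(0.170×37.2))]
= (1/1.630) ln[10.59 × 0.5283] = 0.6135 × ln(5.594) = 0.6135 × 1.722 = 1.056 d.
D_c = (k_1/k_2) L₀ e^(−k_1 t_c) = (0.170/1.80) × 37.2 × e^(−0.170×1.056) = 0.09444 × 37.2 × 0.8356 = 2.936 mg/L.
Minimum DO = C_s − D_c = 9.06 − 2.936 = 6.124 mg/L.

t_c ≈ 1.06 d; D_c ≈ 2.94 mg/L; min DO ≈ 6.12 mg/L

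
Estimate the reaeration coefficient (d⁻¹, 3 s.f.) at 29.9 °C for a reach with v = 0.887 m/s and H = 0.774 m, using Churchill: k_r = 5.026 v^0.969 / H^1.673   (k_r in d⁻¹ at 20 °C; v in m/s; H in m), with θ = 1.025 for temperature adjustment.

k_r ≈ 8.77 d⁻¹

k_r(20) = 5.026 × 0.887^0.969 / 0.774^1.673 = 5.026 × 0.8903 / 0.6514 = 6.869 d⁻¹.
k_r(29.9) = 6.869 × 1.025^(29.9−20) = 6.869 × 1.277 = 8.771 d⁻¹.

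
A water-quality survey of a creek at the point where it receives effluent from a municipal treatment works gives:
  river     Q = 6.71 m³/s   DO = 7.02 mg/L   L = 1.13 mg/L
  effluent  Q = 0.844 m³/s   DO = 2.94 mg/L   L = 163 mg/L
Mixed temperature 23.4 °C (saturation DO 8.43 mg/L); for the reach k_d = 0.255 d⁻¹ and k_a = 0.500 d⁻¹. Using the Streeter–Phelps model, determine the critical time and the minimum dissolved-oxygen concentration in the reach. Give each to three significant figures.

t_c ≈ 2.35 d; minimum DO ≈ 3.05 mg/L

Mixed DO = (6.71×7.02 + 0.844×2.94)/(6.71+0.844) = 49.59/7.554 = 6.564 mg/L.
Mixed L₀ = (6.71×1.13 + 0.844×163)/(7.554) = 145.2/7.554 = 19.22 mg/L.
Initial deficit D₀ = C_s − DO₀ = 8.43 − 6.564 = 1.866 mg/L.
t_c = (1/0.2450) ln[(0.500/0.255)(1 − 1.866×0.2450/(0.255×19.22))] = 4.082 × ln(1.778) = 2.349 d.
D_c = (0.255/0.500) × 19.22 × e^(−0.255×2.349) = 0.5100 × 19.22 × 0.5494 = 5.384 mg/L.
Minimum DO = 8.43 − 5.384 = 3.046 mg/L.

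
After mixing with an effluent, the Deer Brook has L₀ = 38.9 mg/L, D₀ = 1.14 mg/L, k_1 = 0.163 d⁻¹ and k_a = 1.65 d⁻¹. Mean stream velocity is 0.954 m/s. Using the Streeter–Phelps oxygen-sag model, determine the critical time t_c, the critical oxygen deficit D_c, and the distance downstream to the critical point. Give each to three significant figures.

t_c ≈ 1.35 d; D_c ≈ 3.09 mg/L; x_c ≈ 111 km

With k_a/k_1 = 10.12 and 1 − D₀(k_a−k_1)/(k_1 L₀) = 0.7327,
t_c = ln(10.12 × 0.7327) / (1.65 − 0.163) = ln(7.416) / 1.487 = 2.004/1.487 = 1.347 d.
D_c = (k_1/k_a) L₀ e^(−k_1 t_c) = (0.163/1.65) × 38.9 × e^(−0.163×1.347) = 0.09879 × 38.9 × 0.8028 = 3.085 mg/L.
x_c = v t_c = 0.954 m/s × 1.347 d × 86400 s/d = 111100 m ≈ 111 km.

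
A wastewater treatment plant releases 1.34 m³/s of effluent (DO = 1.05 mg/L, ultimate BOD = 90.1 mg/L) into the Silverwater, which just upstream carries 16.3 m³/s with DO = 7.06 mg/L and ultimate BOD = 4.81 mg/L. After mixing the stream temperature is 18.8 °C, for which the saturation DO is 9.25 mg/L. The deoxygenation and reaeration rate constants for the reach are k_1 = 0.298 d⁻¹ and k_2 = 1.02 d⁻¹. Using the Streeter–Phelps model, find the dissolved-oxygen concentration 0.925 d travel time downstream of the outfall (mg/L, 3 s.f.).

DO ≈ 6.50 mg/L

Mixed DO = (16.3×7.06 + 1.34×1.05)/(16.3+1.34) = 116.5/17.64 = 6.603 mg/L.
Mixed L₀ = (16.3×4.81 + 1.34×90.1)/(17.64) = 199.1/17.64 = 11.29 mg/L.
Initial deficit D₀ = C_s − DO₀ = 9.25 − 6.603 = 2.647 mg/L.
D(0.925) = [0.298×11.29/(1.02−0.298)](e^(−0.298×0.925) − e^(−1.02×0.925)) + 2.647 e^(−1.02×0.925)
= 4.659 × (0.7591 − 0.3893) + 2.647 × 0.3893 = 2.753 mg/L.
DO = 9.25 − 2.753 = 6.497 mg/L.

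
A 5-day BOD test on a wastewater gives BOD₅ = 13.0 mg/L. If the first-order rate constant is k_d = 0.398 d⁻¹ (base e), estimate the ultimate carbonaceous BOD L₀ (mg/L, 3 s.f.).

L₀ ≈ 15.1 mg/L

BOD₅ = L₀(1 − e^(−5k_d)) ⇒ L₀ = BOD₅ / (1 − e^(−5×0.398))
= 13.0 / (1 − 0.1367) = 13.0 / 0.8633 = 15.06 mg/L.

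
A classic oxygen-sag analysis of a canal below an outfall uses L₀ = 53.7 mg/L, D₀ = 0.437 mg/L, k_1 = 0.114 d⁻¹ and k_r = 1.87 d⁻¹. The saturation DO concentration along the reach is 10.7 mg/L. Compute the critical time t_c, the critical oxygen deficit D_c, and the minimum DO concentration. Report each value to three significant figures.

t_c ≈ 1.52 d; D_c ≈ 2.75 mg/L; min DO ≈ 7.95 mg/L

At the critical point dD/dt = 0, so k_1 L₀ e^(−k_1 t) = k_r D. Substituting D(t) from the Streeter–Phelps equation and solving for t gives
t_c = ln[(k_r/k_1)(1 − D₀(k_r−k_1)/(k_1 L₀))] / (k_r−k_1).
Here k_r−k_1 = 1.756 d⁻¹ and 1 − D₀(k_r−k_1)/(k_1 L₀) = 1 − 0.437×1.756/(0.114×53.7) = 0.8746, so
t_c = ln(16.40 × 0.8746) / 1.756 = 2.664 / 1.756 = 1.517 d.
L(t_c) = L₀ e^(−k_1 t_c) = 53.7 × 0.8412 = 45.17 mg/L, and at the critical point k_r D_c = k_1 L, so D_c = (0.114/1.87) × 45.17 = 2.754 mg/L.
Minimum DO = C_s − D_c = 10.7 − 2.754 = 7.946 mg/L.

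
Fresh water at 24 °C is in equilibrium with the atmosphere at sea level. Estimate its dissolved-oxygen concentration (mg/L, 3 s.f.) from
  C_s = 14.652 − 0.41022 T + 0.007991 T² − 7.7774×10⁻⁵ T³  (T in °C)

C_s ≈ 8.33 mg/L

C_s = 14.652 − 0.41022×24 + 0.007991×24² − 7.7774×10⁻⁵×24³ = 8.334 mg/L.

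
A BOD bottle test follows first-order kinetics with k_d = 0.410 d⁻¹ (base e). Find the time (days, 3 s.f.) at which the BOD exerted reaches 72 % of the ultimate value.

t ≈ 3.10 d

y/L₀ = 1 − e^(−k_d t) = 0.72 ⇒ e^(−k_d t) = 0.280
t = −ln(0.280) / 0.410 = 1.273 / 0.410 = 3.105 d.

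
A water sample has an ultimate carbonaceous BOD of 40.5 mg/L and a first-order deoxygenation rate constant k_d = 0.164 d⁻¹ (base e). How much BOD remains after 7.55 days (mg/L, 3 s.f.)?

L_t = L₀ e^(−k_d t) = 40.5 × e^(−0.164×7.55) = 40.5 × 0.2899 = 11.74 mg/L.

L ≈ 11.7 mg/L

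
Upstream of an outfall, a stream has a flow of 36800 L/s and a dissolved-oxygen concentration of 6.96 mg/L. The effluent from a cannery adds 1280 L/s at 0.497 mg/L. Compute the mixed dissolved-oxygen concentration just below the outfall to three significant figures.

Flow-weighted mixing: C = (Q_r C_r + Q_w C_w)/(Q_r + Q_w)
= (36800×6.96 + 1280×0.497)/(36800 + 1280) = 256800/38080 = 6.743 mg/L.

6.74 mg/L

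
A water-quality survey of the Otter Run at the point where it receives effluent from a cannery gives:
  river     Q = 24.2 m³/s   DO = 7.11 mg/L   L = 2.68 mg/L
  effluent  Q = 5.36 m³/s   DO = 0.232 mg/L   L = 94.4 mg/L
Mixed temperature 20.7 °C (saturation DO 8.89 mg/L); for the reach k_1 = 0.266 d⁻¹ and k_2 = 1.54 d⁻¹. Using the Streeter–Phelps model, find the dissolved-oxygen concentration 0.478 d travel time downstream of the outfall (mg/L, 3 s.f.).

DO ≈ 5.82 mg/L

Mixed DO = (24.2×7.11 + 5.36×0.232)/(24.2+5.36) = 173.3/29.56 = 5.863 mg/L.
Mixed L₀ = (24.2×2.68 + 5.36×94.4)/(29.56) = 570.8/29.56 = 19.31 mg/L.
Initial deficit D₀ = C_s − DO₀ = 8.89 − 5.863 = 3.027 mg/L.
D(0.478) = [0.266×19.31/(1.54−0.266)](e^(−0.266×0.478) − e^(−1.54×0.478)) + 3.027 e^(−1.54×0.478)
= 4.032 × (0.8806 − 0.4790) + 3.027 × 0.4790 = 3.069 mg/L.
DO = 8.89 − 3.069 = 5.821 mg/L.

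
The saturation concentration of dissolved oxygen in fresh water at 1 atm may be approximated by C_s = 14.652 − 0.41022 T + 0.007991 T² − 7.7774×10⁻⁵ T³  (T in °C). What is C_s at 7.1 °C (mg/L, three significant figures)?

C_s ≈ 12.1 mg/L

C_s = 14.652 − 0.41022×7.1 + 0.007991×7.1² − 7.7774×10⁻⁵×7.1³ = 12.11 mg/L.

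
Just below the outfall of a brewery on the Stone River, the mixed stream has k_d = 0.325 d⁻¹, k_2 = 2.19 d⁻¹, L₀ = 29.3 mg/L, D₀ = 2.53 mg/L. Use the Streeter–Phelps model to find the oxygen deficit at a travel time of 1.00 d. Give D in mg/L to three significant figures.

k_d L₀/(k_2−k_d) = 0.325×29.3/(2.19−0.325) = 9.523/1.865 = 5.106 mg/L.
e^(−k_d t) = e^(−0.325×1.000) = 0.7225; e^(−k_2 t) = e^(−2.19×1.000) = 0.1119.
D = 5.106 × (0.7225 − 0.1119) + 2.53 × 0.1119 = 3.118 + 0.2831 = 3.401 mg/L.

D ≈ 3.40 mg/L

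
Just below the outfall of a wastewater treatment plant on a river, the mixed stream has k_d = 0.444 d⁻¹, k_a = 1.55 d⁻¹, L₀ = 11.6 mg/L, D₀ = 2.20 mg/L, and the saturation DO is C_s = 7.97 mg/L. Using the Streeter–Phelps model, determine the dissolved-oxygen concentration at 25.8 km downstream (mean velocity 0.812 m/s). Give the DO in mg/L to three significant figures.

Travel time t = x/v = 25.8 km / (0.812 m/s) = 25800 m / 0.812 m/s = 31770 s = 0.3677 d.
k_d L₀/(k_a−k_d) = 0.444×11.6/(1.55−0.444) = 5.150/1.106 = 4.657 mg/L.
e^(−k_d t) = e^(−0.444×0.3677) = 0.8494; e^(−k_a t) = e^(−1.55×0.3677) = 0.5655.
D = 4.657 × (0.8494 − 0.5655) + 2.20 × 0.5655 = 1.322 + 1.244 = 2.566 mg/L.
DO = C_s − D = 7.97 − 2.566 = 5.404 mg/L.

DO ≈ 5.40 mg/L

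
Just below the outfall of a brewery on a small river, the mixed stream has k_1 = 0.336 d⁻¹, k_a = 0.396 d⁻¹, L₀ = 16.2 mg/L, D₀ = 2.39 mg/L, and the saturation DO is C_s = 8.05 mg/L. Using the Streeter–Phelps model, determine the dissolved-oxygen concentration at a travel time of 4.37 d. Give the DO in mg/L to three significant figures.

DO ≈ 2.81 mg/L

k_1 L₀/(k_a−k_1) = 0.336×16.2/(0.396−0.336) = 5.443/0.06000 = 90.72 mg/L.
e^(−k_1 t) = e^(−0.336×4.370) = 0.2303; e^(−k_a t) = e^(−0.396×4.370) = 0.1772.
D = 90.72 × (0.2303 − 0.1772) + 2.39 × 0.1772 = 4.819 + 0.4235 = 5.243 mg/L.
DO = C_s − D = 8.05 − 5.243 = 2.807 mg/L.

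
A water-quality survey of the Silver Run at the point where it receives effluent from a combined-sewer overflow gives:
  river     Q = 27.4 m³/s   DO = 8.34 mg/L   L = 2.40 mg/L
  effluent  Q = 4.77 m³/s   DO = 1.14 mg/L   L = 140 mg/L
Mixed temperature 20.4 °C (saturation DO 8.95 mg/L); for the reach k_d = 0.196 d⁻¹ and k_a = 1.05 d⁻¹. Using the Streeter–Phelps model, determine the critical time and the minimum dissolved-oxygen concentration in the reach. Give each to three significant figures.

Mixed DO = (27.4×8.34 + 4.77×1.14)/(27.4+4.77) = 234.0/32.17 = 7.272 mg/L.
Mixed L₀ = (27.4×2.40 + 4.77×140)/(32.17) = 733.6/32.17 = 22.80 mg/L.
Initial deficit D₀ = C_s − DO₀ = 8.95 − 7.272 = 1.678 mg/L.
t_c = (1/0.8540) ln[(1.05/0.196)(1 − 1.678×0.8540/(0.196×22.80))] = 1.171 × ln(3.640) = 1.513 d.
D_c = (0.196/1.05) × 22.80 × e^(−0.196×1.513) = 0.1867 × 22.80 × 0.7434 = 3.164 mg/L.
Minimum DO = 8.95 − 3.164 = 5.786 mg/L.

t_c ≈ 1.51 d; minimum DO ≈ 5.79 mg/L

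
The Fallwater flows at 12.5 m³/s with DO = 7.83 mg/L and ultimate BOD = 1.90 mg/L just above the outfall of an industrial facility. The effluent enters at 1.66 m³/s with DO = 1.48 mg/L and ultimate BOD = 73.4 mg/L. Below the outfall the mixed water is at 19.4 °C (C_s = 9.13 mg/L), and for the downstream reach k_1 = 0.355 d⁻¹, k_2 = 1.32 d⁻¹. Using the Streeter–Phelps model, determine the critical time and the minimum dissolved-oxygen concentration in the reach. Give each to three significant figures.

Mixed DO = (12.5×7.83 + 1.66×1.48)/(12.5+1.66) = 100.3/14.16 = 7.086 mg/L.
Mixed L₀ = (12.5×1.90 + 1.66×73.4)/(14.16) = 145.6/14.16 = 10.28 mg/L.
Initial deficit D₀ = C_s − DO₀ = 9.13 − 7.086 = 2.044 mg/L.
t_c = (1/0.9650) ln[(1.32/0.355)(1 − 2.044×0.9650/(0.355×10.28))] = 1.036 × ln(1.709) = 0.5551 d.
D_c = (0.355/1.32) × 10.28 × e^(−0.355×0.5551) = 0.2689 × 10.28 × 0.8211 = 2.271 mg/L.
Minimum DO = 9.13 − 2.271 = 6.859 mg/L.

t_c ≈ 0.555 d; minimum DO ≈ 6.86 mg/L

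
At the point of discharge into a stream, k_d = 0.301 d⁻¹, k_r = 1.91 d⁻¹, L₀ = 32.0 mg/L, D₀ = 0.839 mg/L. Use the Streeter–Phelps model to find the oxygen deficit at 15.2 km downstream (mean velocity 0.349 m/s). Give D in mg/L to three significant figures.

Travel time t = x/v = 15.2 km / (0.349 m/s) = 15200 m / 0.349 m/s = 43550 s = 0.5041 d.
k_d L₀/(k_r−k_d) = 0.301×32.0/(1.91−0.301) = 9.632/1.609 = 5.986 mg/L.
e^(−k_d t) = e^(−0.301×0.5041) = 0.8592; e^(−k_r t) = e^(−1.91×0.5041) = 0.3818.
D = 5.986 × (0.8592 − 0.3818) + 0.839 × 0.3818 = 2.858 + 0.3203 = 3.178 mg/L.

D ≈ 3.18 mg/L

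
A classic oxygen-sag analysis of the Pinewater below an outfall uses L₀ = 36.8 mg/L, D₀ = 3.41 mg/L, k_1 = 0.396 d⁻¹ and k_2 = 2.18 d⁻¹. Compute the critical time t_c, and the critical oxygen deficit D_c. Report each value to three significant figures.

t_c ≈ 0.653 d; D_c ≈ 5.16 mg/L

With k_2/k_1 = 5.505 and 1 − D₀(k_2−k_1)/(k_1 L₀) = 0.5825,
t_c = ln(5.505 × 0.5825) / (2.18 − 0.396) = ln(3.207) / 1.784 = 1.165/1.784 = 0.6532 d.
D_c = (k_1/k_2) L₀ e^(−k_1 t_c) = (0.396/2.18) × 36.8 × e^(−0.396×0.6532) = 0.1817 × 36.8 × 0.7721 = 5.161 mg/L.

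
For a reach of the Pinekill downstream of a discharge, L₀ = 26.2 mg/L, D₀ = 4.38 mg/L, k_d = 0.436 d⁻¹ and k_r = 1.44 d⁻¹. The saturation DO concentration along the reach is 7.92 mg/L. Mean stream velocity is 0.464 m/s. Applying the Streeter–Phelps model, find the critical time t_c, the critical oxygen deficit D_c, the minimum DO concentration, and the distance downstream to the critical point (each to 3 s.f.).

With k_r/k_d = 3.303 and 1 − D₀(k_r−k_d)/(k_d L₀) = 0.6150,
t_c = ln(3.303 × 0.6150) / (1.44 − 0.436) = ln(2.031) / 1.004 = 0.7087/1.004 = 0.7059 d.
L(t_c) = L₀ e^(−k_d t_c) = 26.2 × 0.7351 = 19.26 mg/L, and at the critical point k_r D_c = k_d L, so D_c = (0.436/1.44) × 19.26 = 5.831 mg/L.
Minimum DO = C_s − D_c = 7.92 − 5.831 = 2.089 mg/L.
x_c = v t_c = 0.464 m/s × 0.7059 d × 86400 s/d = 28300 m ≈ 28.3 km.

t_c ≈ 0.706 d; D_c ≈ 5.83 mg/L; min DO ≈ 2.09 mg/L; x_c ≈ 28.3 km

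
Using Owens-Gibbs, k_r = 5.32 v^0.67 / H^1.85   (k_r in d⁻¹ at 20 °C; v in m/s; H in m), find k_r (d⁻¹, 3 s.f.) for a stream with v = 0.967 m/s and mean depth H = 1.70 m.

k_r ≈ 1.95 d⁻¹

k_r = 5.32 × 0.967^0.67 / 1.70^1.85 = 5.32 × 0.9778 / 2.669 = 1.949 d⁻¹.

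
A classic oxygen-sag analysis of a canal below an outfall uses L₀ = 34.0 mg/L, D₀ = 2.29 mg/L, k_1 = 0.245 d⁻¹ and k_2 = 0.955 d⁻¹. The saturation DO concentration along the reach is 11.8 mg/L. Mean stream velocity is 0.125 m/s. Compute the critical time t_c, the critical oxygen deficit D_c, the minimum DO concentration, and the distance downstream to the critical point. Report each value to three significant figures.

With k_2/k_1 = 3.898 and 1 − D₀(k_2−k_1)/(k_1 L₀) = 0.8048,
t_c = ln(3.898 × 0.8048) / (0.955 − 0.245) = ln(3.137) / 0.7100 = 1.143/0.7100 = 1.610 d.
D_c = (k_1/k_2) L₀ e^(−k_1 t_c) = (0.245/0.955) × 34.0 × e^(−0.245×1.610) = 0.2565 × 34.0 × 0.6740 = 5.879 mg/L.
Minimum DO = C_s − D_c = 11.8 − 5.879 = 5.921 mg/L.
x_c = v t_c = 0.125 m/s × 1.610 d × 86400 s/d = 17390 m ≈ 17.4 km.

t_c ≈ 1.61 d; D_c ≈ 5.88 mg/L; min DO ≈ 5.92 mg/L; x_c ≈ 17.4 km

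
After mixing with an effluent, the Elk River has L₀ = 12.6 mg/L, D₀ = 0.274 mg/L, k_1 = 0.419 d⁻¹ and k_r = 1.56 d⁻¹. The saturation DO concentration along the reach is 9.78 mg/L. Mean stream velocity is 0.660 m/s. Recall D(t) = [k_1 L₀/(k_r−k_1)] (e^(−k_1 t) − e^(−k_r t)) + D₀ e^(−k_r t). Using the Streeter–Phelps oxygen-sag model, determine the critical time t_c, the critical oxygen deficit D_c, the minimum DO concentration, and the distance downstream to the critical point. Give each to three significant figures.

At the critical point dD/dt = 0, so k_1 L₀ e^(−k_1 t) = k_r D. Substituting D(t) from the Streeter–Phelps equation and solving for t gives
t_c = ln[(k_r/k_1)(1 − D₀(k_r−k_1)/(k_1 L₀))] / (k_r−k_1).
Here k_r−k_1 = 1.141 d⁻¹ and 1 − D₀(k_r−k_1)/(k_1 L₀) = 1 − 0.274×1.141/(0.419×12.6) = 0.9408, so
t_c = ln(3.723 × 0.9408) / 1.141 = 1.254 / 1.141 = 1.099 d.
L(t_c) = L₀ e^(−k_1 t_c) = 12.6 × 0.6311 = 7.952 mg/L, and at the critical point k_r D_c = k_1 L, so D_c = (0.419/1.56) × 7.952 = 2.136 mg/L.
Minimum DO = C_s − D_c = 9.78 − 2.136 = 7.644 mg/L.
x_c = v t_c = 0.660 m/s × 1.099 d × 86400 s/d = 62650 m ≈ 62.6 km.

t_c ≈ 1.10 d; D_c ≈ 2.14 mg/L; min DO ≈ 7.64 mg/L; x_c ≈ 62.6 km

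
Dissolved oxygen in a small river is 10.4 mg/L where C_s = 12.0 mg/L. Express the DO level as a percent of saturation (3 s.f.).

86.7 % saturation

% saturation = C/C_s × 100 = 10.4/12.0 × 100 = 86.7 %.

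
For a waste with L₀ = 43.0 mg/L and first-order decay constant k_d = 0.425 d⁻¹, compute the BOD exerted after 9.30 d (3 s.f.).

y ≈ 42.2 mg/L

y_t = L₀(1 − e^(−k_d t)) = 43.0 × (1 − e^(−0.425×9.30))
= 43.0 × (1 − 0.01921) = 43.0 × 0.9808 = 42.17 mg/L.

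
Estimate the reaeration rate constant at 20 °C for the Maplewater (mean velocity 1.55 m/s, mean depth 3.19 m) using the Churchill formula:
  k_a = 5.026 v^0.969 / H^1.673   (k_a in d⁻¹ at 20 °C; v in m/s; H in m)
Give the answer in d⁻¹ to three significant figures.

k_a = 5.026 × 1.55^0.969 / 3.19^1.673 = 5.026 × 1.529 / 6.964 = 1.104 d⁻¹.

k_a ≈ 1.10 d⁻¹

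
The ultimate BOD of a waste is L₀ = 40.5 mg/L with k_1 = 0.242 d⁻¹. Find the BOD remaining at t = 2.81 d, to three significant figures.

L_t = L₀ e^(−k_1 t) = 40.5 × e^(−0.242×2.81) = 40.5 × 0.5066 = 20.52 mg/L.

L ≈ 20.5 mg/L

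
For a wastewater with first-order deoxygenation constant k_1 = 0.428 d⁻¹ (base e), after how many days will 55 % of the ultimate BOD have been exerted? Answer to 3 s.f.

t ≈ 1.87 d

y/L₀ = 1 − e^(−k_1 t) = 0.55 ⇒ e^(−k_1 t) = 0.450
t = −ln(0.450) / 0.428 = 0.7985 / 0.428 = 1.866 d.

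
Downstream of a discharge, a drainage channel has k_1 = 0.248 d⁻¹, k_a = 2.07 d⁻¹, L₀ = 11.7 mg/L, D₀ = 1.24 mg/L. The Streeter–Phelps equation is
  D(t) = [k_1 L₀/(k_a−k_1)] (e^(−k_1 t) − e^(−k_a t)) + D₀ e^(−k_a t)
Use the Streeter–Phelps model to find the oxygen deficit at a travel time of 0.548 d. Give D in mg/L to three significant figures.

D ≈ 1.28 mg/L

k_1 L₀/(k_a−k_1) = 0.248×11.7/(2.07−0.248) = 2.902/1.822 = 1.593 mg/L.
e^(−k_1 t) = e^(−0.248×0.5480) = 0.8729; e^(−k_a t) = e^(−2.07×0.5480) = 0.3216.
D = 1.593 × (0.8729 − 0.3216) + 1.24 × 0.3216 = 0.8780 + 0.3988 = 1.277 mg/L.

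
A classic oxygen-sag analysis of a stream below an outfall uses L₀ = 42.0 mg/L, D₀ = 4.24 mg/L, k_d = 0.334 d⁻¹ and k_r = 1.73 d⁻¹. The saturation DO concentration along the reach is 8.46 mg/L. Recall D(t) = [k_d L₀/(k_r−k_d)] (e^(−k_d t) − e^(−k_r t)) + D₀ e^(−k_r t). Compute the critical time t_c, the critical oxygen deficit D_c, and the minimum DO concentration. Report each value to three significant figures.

At the critical point dD/dt = 0, so k_d L₀ e^(−k_d t) = k_r D. Substituting D(t) from the Streeter–Phelps equation and solving for t gives
t_c = ln[(k_r/k_d)(1 − D₀(k_r−k_d)/(k_d L₀))] / (k_r−k_d).
Here k_r−k_d = 1.396 d⁻¹ and 1 − D₀(k_r−k_d)/(k_d L₀) = 1 − 4.24×1.396/(0.334×42.0) = 0.5781, so
t_c = ln(5.180 × 0.5781) / 1.396 = 1.097 / 1.396 = 0.7856 d.
L(t_c) = L₀ e^(−k_d t_c) = 42.0 × 0.7692 = 32.31 mg/L, and at the critical point k_r D_c = k_d L, so D_c = (0.334/1.73) × 32.31 = 6.237 mg/L.
Minimum DO = C_s − D_c = 8.46 − 6.237 = 2.223 mg/L.

t_c ≈ 0.786 d; D_c ≈ 6.24 mg/L; min DO ≈ 2.22 mg/L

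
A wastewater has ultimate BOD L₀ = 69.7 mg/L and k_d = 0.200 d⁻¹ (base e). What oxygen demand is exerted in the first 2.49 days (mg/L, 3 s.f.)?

y_t = L₀(1 − e^(−k_d t)) = 69.7 × (1 − e^(−0.200×2.49))
= 69.7 × (1 − 0.6077) = 69.7 × 0.3923 = 27.34 mg/L.

y ≈ 27.3 mg/L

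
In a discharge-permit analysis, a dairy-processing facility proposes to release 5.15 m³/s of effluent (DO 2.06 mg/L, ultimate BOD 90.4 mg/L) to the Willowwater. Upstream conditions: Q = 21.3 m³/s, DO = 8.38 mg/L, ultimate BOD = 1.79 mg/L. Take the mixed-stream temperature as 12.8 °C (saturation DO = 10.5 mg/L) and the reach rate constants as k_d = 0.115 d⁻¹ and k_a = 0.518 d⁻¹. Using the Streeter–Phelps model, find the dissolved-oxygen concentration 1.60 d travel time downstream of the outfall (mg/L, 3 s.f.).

Mixed DO = (21.3×8.38 + 5.15×2.06)/(21.3+5.15) = 189.1/26.45 = 7.149 mg/L.
Mixed L₀ = (21.3×1.79 + 5.15×90.4)/(26.45) = 503.7/26.45 = 19.04 mg/L.
Initial deficit D₀ = C_s − DO₀ = 10.5 − 7.149 = 3.351 mg/L.
D(1.60) = [0.115×19.04/(0.518−0.115)](e^(−0.115×1.60) − e^(−0.518×1.60)) + 3.351 e^(−0.518×1.60)
= 5.434 × (0.8319 − 0.4366) + 3.351 × 0.4366 = 3.611 mg/L.
DO = 10.5 − 3.611 = 6.889 mg/L.

DO ≈ 6.89 mg/L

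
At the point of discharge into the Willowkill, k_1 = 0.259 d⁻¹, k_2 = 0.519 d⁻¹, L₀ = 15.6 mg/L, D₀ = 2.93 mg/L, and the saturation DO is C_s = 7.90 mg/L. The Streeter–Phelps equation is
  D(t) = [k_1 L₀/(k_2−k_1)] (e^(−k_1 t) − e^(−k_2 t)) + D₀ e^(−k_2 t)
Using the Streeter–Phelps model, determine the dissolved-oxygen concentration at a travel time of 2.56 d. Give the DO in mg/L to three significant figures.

DO ≈ 3.23 mg/L

k_1 L₀/(k_2−k_1) = 0.259×15.6/(0.519−0.259) = 4.040/0.2600 = 15.54 mg/L.
e^(−k_1 t) = e^(−0.259×2.560) = 0.5153; e^(−k_2 t) = e^(−0.519×2.560) = 0.2648.
D = 15.54 × (0.5153 − 0.2648) + 2.93 × 0.2648 = 3.892 + 0.7760 = 4.668 mg/L.
DO = C_s − D = 7.90 − 4.668 = 3.232 mg/L.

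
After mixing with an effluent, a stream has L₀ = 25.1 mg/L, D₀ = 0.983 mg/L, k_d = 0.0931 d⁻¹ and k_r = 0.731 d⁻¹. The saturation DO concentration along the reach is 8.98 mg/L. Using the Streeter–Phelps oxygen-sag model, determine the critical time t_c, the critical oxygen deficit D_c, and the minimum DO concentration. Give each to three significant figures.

With k_r/k_d = 7.852 and 1 − D₀(k_r−k_d)/(k_d L₀) = 0.7317,
t_c = ln(7.852 × 0.7317) / (0.731 − 0.0931) = ln(5.745) / 0.6379 = 1.748/0.6379 = 2.741 d.
D_c = (k_d/k_r) L₀ e^(−k_d t_c) = (0.0931/0.731) × 25.1 × e^(−0.0931×2.741) = 0.1274 × 25.1 × 0.7748 = 2.477 mg/L.
Minimum DO = C_s − D_c = 8.98 − 2.477 = 6.503 mg/L.

t_c ≈ 2.74 d; D_c ≈ 2.48 mg/L; min DO ≈ 6.50 mg/L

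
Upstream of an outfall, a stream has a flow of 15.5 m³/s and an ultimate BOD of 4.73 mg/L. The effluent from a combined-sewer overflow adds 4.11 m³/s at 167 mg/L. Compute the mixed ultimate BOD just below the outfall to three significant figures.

Flow-weighted mixing: C = (Q_r C_r + Q_w C_w)/(Q_r + Q_w)
= (15.5×4.73 + 4.11×167)/(15.5 + 4.11) = 759.7/19.61 = 38.74 mg/L.

38.7 mg/L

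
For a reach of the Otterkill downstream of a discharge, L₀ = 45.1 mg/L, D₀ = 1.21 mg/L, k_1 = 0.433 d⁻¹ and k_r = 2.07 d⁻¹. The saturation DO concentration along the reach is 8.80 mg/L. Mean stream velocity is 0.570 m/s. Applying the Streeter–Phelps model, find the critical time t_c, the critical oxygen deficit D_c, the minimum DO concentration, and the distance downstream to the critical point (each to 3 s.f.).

t_c ≈ 0.890 d; D_c ≈ 6.42 mg/L; min DO ≈ 2.38 mg/L; x_c ≈ 43.9 km

t_c = [1/(k_r−k_1)] ln[(k_r/k_1)(1 − D₀(k_r−k_1)/(k_1 L₀))]
= [1/(2.07−0.433)] ln[(2.07/0.433)(1 − 1.21×1.637/(0.433×45.1))]
= (1/1.637) ln[4.781 × 0.8986] = 0.6109 × ln(4.296) = 0.6109 × 1.458 = 0.8904 d.
D_c = (k_1/k_r) L₀ e^(−k_1 t_c) = (0.433/2.07) × 45.1 × e^(−0.433×0.8904) = 0.2092 × 45.1 × 0.6801 = 6.416 mg/L.
Minimum DO = C_s − D_c = 8.80 − 6.416 = 2.384 mg/L.
x_c = v t_c = 0.570 m/s × 0.8904 d × 86400 s/d = 43850 m ≈ 43.9 km.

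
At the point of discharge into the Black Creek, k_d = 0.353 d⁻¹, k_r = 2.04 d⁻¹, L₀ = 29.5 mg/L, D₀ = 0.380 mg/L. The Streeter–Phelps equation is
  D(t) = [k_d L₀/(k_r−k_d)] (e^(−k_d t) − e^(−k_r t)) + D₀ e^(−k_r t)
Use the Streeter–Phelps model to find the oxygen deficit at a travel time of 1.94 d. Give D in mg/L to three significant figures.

k_d L₀/(k_r−k_d) = 0.353×29.5/(2.04−0.353) = 10.41/1.687 = 6.173 mg/L.
e^(−k_d t) = e^(−0.353×1.940) = 0.5042; e^(−k_r t) = e^(−2.04×1.940) = 0.01911.
D = 6.173 × (0.5042 − 0.01911) + 0.380 × 0.01911 = 2.994 + 0.007261 = 3.002 mg/L.

D ≈ 3.00 mg/L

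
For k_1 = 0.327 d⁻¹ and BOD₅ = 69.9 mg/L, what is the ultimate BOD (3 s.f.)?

BOD₅ = L₀(1 − e^(−5k_1)) ⇒ L₀ = BOD₅ / (1 − e^(−5×0.327))
= 69.9 / (1 − 0.1950) = 69.9 / 0.8050 = 86.83 mg/L.

L₀ ≈ 86.8 mg/L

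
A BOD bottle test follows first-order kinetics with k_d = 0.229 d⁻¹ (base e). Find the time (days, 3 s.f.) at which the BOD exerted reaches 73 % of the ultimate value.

y/L₀ = 1 − e^(−k_d t) = 0.73 ⇒ e^(−k_d t) = 0.270
t = −ln(0.270) / 0.229 = 1.309 / 0.229 = 5.718 d.

t ≈ 5.72 d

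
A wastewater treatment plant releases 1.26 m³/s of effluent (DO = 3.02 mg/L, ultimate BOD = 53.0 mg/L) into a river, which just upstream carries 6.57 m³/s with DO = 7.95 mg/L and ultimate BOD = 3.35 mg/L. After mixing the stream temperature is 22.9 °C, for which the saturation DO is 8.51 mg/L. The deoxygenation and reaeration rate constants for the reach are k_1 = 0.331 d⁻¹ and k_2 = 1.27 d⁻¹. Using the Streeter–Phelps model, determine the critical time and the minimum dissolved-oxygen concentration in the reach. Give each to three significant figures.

t_c ≈ 0.992 d; minimum DO ≈ 6.38 mg/L

Mixed DO = (6.57×7.95 + 1.26×3.02)/(6.57+1.26) = 56.04/7.830 = 7.157 mg/L.
Mixed L₀ = (6.57×3.35 + 1.26×53.0)/(7.830) = 88.79/7.830 = 11.34 mg/L.
Initial deficit D₀ = C_s − DO₀ = 8.51 − 7.157 = 1.353 mg/L.
t_c = (1/0.9390) ln[(1.27/0.331)(1 − 1.353×0.9390/(0.331×11.34))] = 1.065 × ln(2.538) = 0.9918 d.
D_c = (0.331/1.27) × 11.34 × e^(−0.331×0.9918) = 0.2606 × 11.34 × 0.7202 = 2.128 mg/L.
Minimum DO = 8.51 − 2.128 = 6.382 mg/L.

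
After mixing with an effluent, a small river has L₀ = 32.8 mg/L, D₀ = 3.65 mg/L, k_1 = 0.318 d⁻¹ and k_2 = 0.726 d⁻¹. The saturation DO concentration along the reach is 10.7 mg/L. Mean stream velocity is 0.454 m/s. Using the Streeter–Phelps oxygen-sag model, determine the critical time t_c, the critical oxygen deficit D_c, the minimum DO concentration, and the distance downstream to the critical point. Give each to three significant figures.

At the critical point dD/dt = 0, so k_1 L₀ e^(−k_1 t) = k_2 D. Substituting D(t) from the Streeter–Phelps equation and solving for t gives
t_c = ln[(k_2/k_1)(1 − D₀(k_2−k_1)/(k_1 L₀))] / (k_2−k_1).
Here k_2−k_1 = 0.4080 d⁻¹ and 1 − D₀(k_2−k_1)/(k_1 L₀) = 1 − 3.65×0.4080/(0.318×32.8) = 0.8572, so
t_c = ln(2.283 × 0.8572) / 0.4080 = 0.6714 / 0.4080 = 1.646 d.
D_c = (k_1/k_2) L₀ e^(−k_1 t_c) = (0.318/0.726) × 32.8 × e^(−0.318×1.646) = 0.4380 × 32.8 × 0.5925 = 8.513 mg/L.
Minimum DO = C_s − D_c = 10.7 − 8.513 = 2.187 mg/L.
x_c = v t_c = 0.454 m/s × 1.646 d × 86400 s/d = 64550 m ≈ 64.6 km.

t_c ≈ 1.65 d; D_c ≈ 8.51 mg/L; min DO ≈ 2.19 mg/L; x_c ≈ 64.6 km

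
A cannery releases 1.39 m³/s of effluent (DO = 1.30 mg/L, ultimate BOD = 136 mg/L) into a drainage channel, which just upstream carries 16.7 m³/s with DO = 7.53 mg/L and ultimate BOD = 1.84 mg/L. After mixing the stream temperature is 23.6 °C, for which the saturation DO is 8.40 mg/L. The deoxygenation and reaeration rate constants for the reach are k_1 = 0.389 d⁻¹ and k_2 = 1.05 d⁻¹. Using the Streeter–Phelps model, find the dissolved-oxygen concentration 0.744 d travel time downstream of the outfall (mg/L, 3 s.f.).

DO ≈ 5.70 mg/L

Mixed DO = (16.7×7.53 + 1.39×1.30)/(16.7+1.39) = 127.6/18.09 = 7.051 mg/L.
Mixed L₀ = (16.7×1.84 + 1.39×136)/(18.09) = 219.8/18.09 = 12.15 mg/L.
Initial deficit D₀ = C_s − DO₀ = 8.40 − 7.051 = 1.349 mg/L.
D(0.744) = [0.389×12.15/(1.05−0.389)](e^(−0.389×0.744) − e^(−1.05×0.744)) + 1.349 e^(−1.05×0.744)
= 7.149 × (0.7487 − 0.4579) + 1.349 × 0.4579 = 2.697 mg/L.
DO = 8.40 − 2.697 = 5.703 mg/L.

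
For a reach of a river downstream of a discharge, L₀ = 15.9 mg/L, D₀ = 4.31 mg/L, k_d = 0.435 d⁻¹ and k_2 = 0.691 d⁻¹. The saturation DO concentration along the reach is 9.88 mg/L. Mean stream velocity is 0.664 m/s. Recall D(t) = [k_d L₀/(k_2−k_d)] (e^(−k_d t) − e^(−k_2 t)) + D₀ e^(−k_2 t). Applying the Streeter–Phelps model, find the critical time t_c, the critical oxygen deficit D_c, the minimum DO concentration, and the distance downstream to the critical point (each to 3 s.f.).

With k_2/k_d = 1.589 and 1 − D₀(k_2−k_d)/(k_d L₀) = 0.8405,
t_c = ln(1.589 × 0.8405) / (0.691 − 0.435) = ln(1.335) / 0.2560 = 0.2890/0.2560 = 1.129 d.
D_c = (k_d/k_2) L₀ e^(−k_d t_c) = (0.435/0.691) × 15.9 × e^(−0.435×1.129) = 0.6295 × 15.9 × 0.6120 = 6.125 mg/L.
Minimum DO = C_s − D_c = 9.88 − 6.125 = 3.755 mg/L.
x_c = v t_c = 0.664 m/s × 1.129 d × 86400 s/d = 64770 m ≈ 64.8 km.

t_c ≈ 1.13 d; D_c ≈ 6.13 mg/L; min DO ≈ 3.75 mg/L; x_c ≈ 64.8 km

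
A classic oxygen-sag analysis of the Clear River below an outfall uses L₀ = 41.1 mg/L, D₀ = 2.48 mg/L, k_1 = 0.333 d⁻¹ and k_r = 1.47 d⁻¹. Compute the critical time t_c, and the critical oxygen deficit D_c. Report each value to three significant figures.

t_c = [1/(k_r−k_1)] ln[(k_r/k_1)(1 − D₀(k_r−k_1)/(k_1 L₀))]
= [1/(1.47−0.333)] ln[(1.47/0.333)(1 − 2.48×1.137/(0.333×41.1))]
= (1/1.137) ln[4.414 × 0.7940] = 0.8795 × ln(3.505) = 0.8795 × 1.254 = 1.103 d.
L(t_c) = L₀ e^(−k_1 t_c) = 41.1 × 0.6926 = 28.47 mg/L, and at the critical point k_r D_c = k_1 L, so D_c = (0.333/1.47) × 28.47 = 6.448 mg/L.

t_c ≈ 1.10 d; D_c ≈ 6.45 mg/L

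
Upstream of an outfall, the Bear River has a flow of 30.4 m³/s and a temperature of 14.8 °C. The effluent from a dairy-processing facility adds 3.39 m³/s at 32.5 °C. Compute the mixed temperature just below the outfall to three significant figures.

16.6 °C

Flow-weighted mixing: C = (Q_r C_r + Q_w C_w)/(Q_r + Q_w)
= (30.4×14.8 + 3.39×32.5)/(30.4 + 3.39) = 560.1/33.79 = 16.58 °C.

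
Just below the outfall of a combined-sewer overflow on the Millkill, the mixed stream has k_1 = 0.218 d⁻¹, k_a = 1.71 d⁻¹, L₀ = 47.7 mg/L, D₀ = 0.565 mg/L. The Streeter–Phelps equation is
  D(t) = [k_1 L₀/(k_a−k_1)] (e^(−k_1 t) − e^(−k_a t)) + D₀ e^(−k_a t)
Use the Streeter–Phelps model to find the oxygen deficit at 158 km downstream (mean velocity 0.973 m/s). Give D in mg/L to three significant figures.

D ≈ 4.37 mg/L

Travel time t = x/v = 158 km / (0.973 m/s) = 158000 m / 0.973 m/s = 162400 s = 1.879 d.
k_1 L₀/(k_a−k_1) = 0.218×47.7/(1.71−0.218) = 10.40/1.492 = 6.970 mg/L.
e^(−k_1 t) = e^(−0.218×1.879) = 0.6638; e^(−k_a t) = e^(−1.71×1.879) = 0.04020.
D = 6.970 × (0.6638 − 0.04020) + 0.565 × 0.04020 = 4.346 + 0.02271 = 4.369 mg/L.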